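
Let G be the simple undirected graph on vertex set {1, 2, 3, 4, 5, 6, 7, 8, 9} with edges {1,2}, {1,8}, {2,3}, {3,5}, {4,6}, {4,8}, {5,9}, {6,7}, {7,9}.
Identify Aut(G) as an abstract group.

Every vertex has degree 2 and the graph is connected, so G is the 9-cycle C_9. C_9 has 9 rotations and 9 reflections, so Aut(C_9) ≅ D_9 of order 18.

the dihedral group of order 18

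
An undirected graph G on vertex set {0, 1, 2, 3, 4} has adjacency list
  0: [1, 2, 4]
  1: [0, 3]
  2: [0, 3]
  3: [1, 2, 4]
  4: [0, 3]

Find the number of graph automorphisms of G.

12

The vertices split by degree into {0, 3} (degree 3) and {1, 2, 4} (degree 2); every edge runs between the two parts, so G is the complete bipartite graph K_{2,3}. The parts have unequal sizes, so no automorphism swaps them; each part is permuted independently, giving S_2 × S_3 of order 2!·3! = 12.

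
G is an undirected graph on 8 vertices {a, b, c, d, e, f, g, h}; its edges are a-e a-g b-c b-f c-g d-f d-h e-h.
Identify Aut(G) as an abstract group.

Every vertex has degree 2 and the graph is connected, so G is the 8-cycle C_8. C_8 has 8 rotations and 8 reflections, so Aut(C_8) ≅ D_8 of order 16.

the dihedral group of order 16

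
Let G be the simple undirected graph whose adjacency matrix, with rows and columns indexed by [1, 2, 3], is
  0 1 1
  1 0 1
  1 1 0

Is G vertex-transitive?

All 3 vertices are pairwise adjacent: G = K_3. Every bijection on the vertex set is an automorphism of K_3; hence Aut(K_3) ≅ S_3, order 6. Under this action every vertex can be carried to every other, so G is vertex-transitive.

Yes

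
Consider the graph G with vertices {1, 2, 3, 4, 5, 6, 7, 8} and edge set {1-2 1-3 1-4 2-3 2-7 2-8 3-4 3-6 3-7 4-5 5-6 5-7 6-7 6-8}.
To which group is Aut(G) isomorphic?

the trivial group

The degree sequence is [3, 4, 5, 3, 3, 4, 4, 2]. Checking the degree-preserving permutations of the vertex set shows that none except the identity preserves every edge, so Aut(G) is trivial.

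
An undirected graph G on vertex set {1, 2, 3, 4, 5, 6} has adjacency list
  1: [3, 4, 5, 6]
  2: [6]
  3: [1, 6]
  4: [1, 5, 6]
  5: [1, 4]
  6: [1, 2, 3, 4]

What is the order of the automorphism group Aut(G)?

Degrees alone do not determine every vertex (e.g. 1 and 6 both have degree 4), but their neighbour-degree multisets differ: N(1) has degrees [2, 2, 3, 4] while N(6) has degrees [1, 2, 3, 4]. Repeating this refinement separates all vertices, so the only automorphism is the identity.

1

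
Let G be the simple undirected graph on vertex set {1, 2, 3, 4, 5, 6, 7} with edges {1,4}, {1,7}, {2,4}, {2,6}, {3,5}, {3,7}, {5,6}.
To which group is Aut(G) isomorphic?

G is 2-regular and connected on 7 vertices, i.e. the cycle C_7. The automorphisms of the 7-cycle are exactly the symmetries of a regular 7-gon: the dihedral group D_7, |D_7| = 14.

D_7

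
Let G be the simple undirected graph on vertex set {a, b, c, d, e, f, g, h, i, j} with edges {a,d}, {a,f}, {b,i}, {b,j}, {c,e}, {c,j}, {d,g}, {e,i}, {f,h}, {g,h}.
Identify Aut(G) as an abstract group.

(D_5 × D_5) ⋊ Z_2

G has two connected components, {a, d, f, g, h} and {b, c, e, i, j}; each is 2-regular, so G = C_5 ⊔ C_5. With two isomorphic components, Aut(G) = Aut(C_5) ≀ S_2 = (D_5 × D_5) ⋊ Z_2: permute each cycle by D_5, then optionally swap the two cycles. Order 2·(2·5)² = 200.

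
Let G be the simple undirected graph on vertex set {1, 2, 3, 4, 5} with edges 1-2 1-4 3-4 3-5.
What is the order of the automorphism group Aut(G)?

The degree sequence is [2, 1, 2, 2, 1]; the two degree-1 vertices 2 and 5 are the ends of a path, so G = P_5. The only nontrivial automorphism of a path is the end-to-end reflection, so Aut(G) ≅ Z_2.

2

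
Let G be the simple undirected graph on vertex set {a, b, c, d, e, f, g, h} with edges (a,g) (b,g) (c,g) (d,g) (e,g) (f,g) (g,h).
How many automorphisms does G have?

Vertex g has degree 7 and every other vertex has degree 1, so G is the star K_{1,7} with centre g. Any automorphism fixes the centre and permutes the 7 leaves freely, so Aut(G) ≅ S_7 of order 7! = 5040.

5040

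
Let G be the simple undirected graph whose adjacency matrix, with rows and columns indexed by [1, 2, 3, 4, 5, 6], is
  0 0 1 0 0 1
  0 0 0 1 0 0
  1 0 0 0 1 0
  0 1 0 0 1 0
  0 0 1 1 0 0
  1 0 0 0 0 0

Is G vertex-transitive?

Automorphisms preserve degree, but G has vertices of degree 1 and vertices of degree 2; no automorphism maps one to the other, so G is not vertex-transitive.

No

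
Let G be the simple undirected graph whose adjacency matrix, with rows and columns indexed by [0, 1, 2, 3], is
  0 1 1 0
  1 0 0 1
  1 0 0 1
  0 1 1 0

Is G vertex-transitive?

Yes

Every vertex has degree 2 and the graph is connected, so G is the 4-cycle C_4. C_4 has 4 rotations and 4 reflections, so Aut(C_4) ≅ D_4 of order 8. This group acts transitively on the 4 vertices.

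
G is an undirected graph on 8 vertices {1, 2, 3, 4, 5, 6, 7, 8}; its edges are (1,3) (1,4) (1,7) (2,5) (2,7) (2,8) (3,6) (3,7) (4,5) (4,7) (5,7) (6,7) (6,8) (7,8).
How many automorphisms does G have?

Vertex 7 is the unique vertex of degree 7; the remaining 7 vertices each have degree 3 and induce a cycle, so G is the wheel on 8 vertices with hub 7. With the hub fixed, the remaining symmetry is that of the rim cycle C_7, giving the dihedral group D_7.

14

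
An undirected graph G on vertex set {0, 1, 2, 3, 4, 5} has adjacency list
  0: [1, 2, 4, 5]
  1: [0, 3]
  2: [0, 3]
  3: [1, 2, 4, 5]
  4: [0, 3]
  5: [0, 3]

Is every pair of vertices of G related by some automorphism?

No

Automorphisms preserve degree, but G has vertices of degree 2 and vertices of degree 4; no automorphism maps one to the other, so G is not vertex-transitive.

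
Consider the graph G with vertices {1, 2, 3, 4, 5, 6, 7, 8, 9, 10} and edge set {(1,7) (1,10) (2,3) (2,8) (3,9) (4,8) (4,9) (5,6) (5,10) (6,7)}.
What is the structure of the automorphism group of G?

D_5 ≀ Z_2

G has two connected components, {1, 5, 6, 7, 10} and {2, 3, 4, 8, 9}; each is 2-regular, so G = C_5 ⊔ C_5. With two isomorphic components, Aut(G) = Aut(C_5) ≀ S_2 = (D_5 × D_5) ⋊ Z_2: permute each cycle by D_5, then optionally swap the two cycles. Order 2·(2·5)² = 200.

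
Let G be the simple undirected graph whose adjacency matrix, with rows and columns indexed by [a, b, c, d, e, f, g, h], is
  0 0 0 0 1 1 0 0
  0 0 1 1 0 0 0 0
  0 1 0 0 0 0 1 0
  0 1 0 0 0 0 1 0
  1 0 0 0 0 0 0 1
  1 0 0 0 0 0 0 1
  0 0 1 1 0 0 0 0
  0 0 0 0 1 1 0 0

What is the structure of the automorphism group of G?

(D_4 × D_4) ⋊ Z_2

G has two connected components, {b, c, d, g} and {a, e, f, h}; each is 2-regular, so G = C_4 ⊔ C_4. With two isomorphic components, Aut(G) = Aut(C_4) ≀ S_2 = (D_4 × D_4) ⋊ Z_2: permute each cycle by D_4, then optionally swap the two cycles. Order 2·(2·4)² = 128.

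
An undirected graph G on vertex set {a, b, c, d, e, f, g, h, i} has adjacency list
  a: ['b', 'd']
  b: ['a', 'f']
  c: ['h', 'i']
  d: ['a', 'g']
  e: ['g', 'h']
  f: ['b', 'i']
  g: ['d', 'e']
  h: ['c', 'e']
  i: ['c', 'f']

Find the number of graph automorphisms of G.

Every vertex has degree 2 and the graph is connected, so G is the 9-cycle C_9. The automorphisms of the 9-cycle are exactly the symmetries of a regular 9-gon: the dihedral group D_9, |D_9| = 18.

18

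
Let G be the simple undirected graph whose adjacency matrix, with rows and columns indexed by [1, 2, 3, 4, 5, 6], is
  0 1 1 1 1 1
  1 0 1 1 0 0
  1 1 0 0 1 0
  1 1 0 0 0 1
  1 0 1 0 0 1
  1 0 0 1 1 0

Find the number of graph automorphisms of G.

10

Vertex 1 is the unique vertex of degree 5; the remaining 5 vertices each have degree 3 and induce a cycle, so G is the wheel on 6 vertices with hub 1. With the hub fixed, the remaining symmetry is that of the rim cycle C_5, giving the dihedral group D_5.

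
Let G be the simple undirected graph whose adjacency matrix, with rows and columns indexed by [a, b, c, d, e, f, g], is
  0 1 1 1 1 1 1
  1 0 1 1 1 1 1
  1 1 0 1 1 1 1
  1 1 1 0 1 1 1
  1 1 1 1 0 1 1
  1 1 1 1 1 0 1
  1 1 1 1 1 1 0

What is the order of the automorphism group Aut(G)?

All 7 vertices are pairwise adjacent: G = K_7. Any permutation of the 7 vertices preserves K_7, so Aut(K_7) = S_7 of order 7! = 5040.

5040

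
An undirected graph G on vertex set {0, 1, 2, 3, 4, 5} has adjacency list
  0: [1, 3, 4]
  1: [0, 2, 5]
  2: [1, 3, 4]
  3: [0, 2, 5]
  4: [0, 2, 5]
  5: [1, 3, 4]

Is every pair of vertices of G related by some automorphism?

Yes

G is 3-regular and bipartite with parts {1, 3, 4} and {0, 2, 5} (each part is independent and every cross-pair is an edge), so G = K_{3,3}. Aut(K_{3,3}) is the wreath product S_3 ≀ Z_2: permute within each part, then optionally swap the parts; |Aut| = 2·(3!)² = 72. Under this action every vertex can be carried to every other, so G is vertex-transitive.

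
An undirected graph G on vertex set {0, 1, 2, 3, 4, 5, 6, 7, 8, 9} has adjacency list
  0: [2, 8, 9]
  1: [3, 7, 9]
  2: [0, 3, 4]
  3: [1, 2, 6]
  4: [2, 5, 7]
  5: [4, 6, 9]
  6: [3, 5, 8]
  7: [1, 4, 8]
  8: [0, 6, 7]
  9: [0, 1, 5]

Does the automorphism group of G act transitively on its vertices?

G is 3-regular on 10 vertices with no triangles and no 4-cycles (girth 5): this is the Petersen graph. Viewing the Petersen graph as the Kneser graph K(5,2) — vertices are 2-subsets of {1,…,5}, edges join disjoint pairs — its automorphisms are exactly the permutations of the 5-element set, so Aut ≅ S_5 of order 120. Under this action every vertex can be carried to every other, so G is vertex-transitive.

Yes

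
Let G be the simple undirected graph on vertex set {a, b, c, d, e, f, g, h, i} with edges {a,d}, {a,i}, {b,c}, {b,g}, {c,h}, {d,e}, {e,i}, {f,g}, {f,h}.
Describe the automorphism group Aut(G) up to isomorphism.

G has two connected components, {b, c, f, g, h} and {a, d, e, i}; each is 2-regular, so G = C_5 ⊔ C_4. No automorphism exchanges components of different sizes, hence Aut(G) is the direct product D_5 × D_4, order 80.

D_5 × D_4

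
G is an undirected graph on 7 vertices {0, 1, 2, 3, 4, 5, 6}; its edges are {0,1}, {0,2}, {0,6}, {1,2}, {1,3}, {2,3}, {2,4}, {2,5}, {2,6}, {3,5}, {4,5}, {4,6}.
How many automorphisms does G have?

12

Vertex 2 is the unique vertex of degree 6; the remaining 6 vertices each have degree 3 and induce a cycle, so G is the wheel on 7 vertices with hub 2. With the hub fixed, the remaining symmetry is that of the rim cycle C_6, giving the dihedral group D_6.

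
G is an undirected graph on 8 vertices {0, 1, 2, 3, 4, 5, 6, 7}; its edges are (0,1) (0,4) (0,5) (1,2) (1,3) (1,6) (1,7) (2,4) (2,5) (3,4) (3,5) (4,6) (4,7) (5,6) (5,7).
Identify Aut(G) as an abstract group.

The vertices split by degree into {1, 4, 5} (degree 5) and {0, 2, 3, 6, 7} (degree 3); every edge runs between the two parts, so G is the complete bipartite graph K_{3,5}. The parts have unequal sizes, so no automorphism swaps them; each part is permuted independently, giving S_3 × S_5 of order 3!·5! = 720.

S_3 × S_5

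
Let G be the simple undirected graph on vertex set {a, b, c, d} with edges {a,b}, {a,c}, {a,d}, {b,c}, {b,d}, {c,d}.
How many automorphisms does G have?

24

All 4 vertices are pairwise adjacent: G = K_4. Every bijection on the vertex set is an automorphism of K_4; hence Aut(K_4) ≅ S_4, order 24.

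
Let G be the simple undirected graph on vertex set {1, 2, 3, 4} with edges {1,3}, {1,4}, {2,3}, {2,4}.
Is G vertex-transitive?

G is 2-regular and bipartite on 2^2 = 4 vertices with girth 4; it is the hypercube graph Q_2. Aut(Q_2) consists of the signed permutations of the 2 coordinate axes: 2! permutations times 2^2 sign flips, so |Aut| = 2^2·2! = 8. Under this action every vertex can be carried to every other, so G is vertex-transitive.

Yes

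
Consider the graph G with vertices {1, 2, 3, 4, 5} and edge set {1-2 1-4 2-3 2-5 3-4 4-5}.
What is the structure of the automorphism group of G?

S_2 × S_3

The vertices split by degree into {2, 4} (degree 3) and {1, 3, 5} (degree 2); every edge runs between the two parts, so G is the complete bipartite graph K_{2,3}. Automorphisms preserve the bipartition setwise (since the parts differ in size) and act as S_2 × S_3 within it; |Aut| = 12.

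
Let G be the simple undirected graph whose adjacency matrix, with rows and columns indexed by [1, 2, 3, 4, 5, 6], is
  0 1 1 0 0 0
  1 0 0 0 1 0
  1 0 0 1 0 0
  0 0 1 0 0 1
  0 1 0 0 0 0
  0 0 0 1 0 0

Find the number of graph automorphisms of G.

The degree sequence is [2, 2, 2, 2, 1, 1]; the two degree-1 vertices 5 and 6 are the ends of a path, so G = P_6. The only nontrivial automorphism of a path is the end-to-end reflection, so Aut(G) ≅ Z_2.

2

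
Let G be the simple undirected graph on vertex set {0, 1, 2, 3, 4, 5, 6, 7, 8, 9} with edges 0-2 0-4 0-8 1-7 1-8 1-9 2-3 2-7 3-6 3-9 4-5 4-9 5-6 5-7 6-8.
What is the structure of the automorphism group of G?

G is 3-regular on 10 vertices with no triangles and no 4-cycles (girth 5): this is the Petersen graph. It is a classical fact that the Petersen graph has automorphism group S_5 (order 120), arising from its description as the Kneser graph K(5,2).

the symmetric group S_5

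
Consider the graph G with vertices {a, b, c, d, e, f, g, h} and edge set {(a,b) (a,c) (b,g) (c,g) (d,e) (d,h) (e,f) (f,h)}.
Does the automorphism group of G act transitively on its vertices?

G has two connected components, {d, e, f, h} and {a, b, c, g}; each is 2-regular, so G = C_4 ⊔ C_4. With two isomorphic components, Aut(G) = Aut(C_4) ≀ S_2 = (D_4 × D_4) ⋊ Z_2: permute each cycle by D_4, then optionally swap the two cycles. Order 2·(2·4)² = 128. Under this action every vertex can be carried to every other, so G is vertex-transitive.

Yes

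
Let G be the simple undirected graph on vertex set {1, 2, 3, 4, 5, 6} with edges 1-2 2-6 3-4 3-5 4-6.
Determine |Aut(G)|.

2

The degree sequence is [1, 2, 2, 2, 1, 2]; the two degree-1 vertices 1 and 5 are the ends of a path, so G = P_6. A path has exactly one nontrivial symmetry — reversal — giving Aut(G) of order 2.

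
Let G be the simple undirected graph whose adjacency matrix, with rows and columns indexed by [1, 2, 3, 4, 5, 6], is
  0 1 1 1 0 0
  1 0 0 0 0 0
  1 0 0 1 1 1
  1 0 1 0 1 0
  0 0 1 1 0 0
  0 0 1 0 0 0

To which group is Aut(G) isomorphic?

Degrees alone do not determine every vertex (e.g. 1 and 4 both have degree 3), but their neighbour-degree multisets differ: N(1) has degrees [1, 3, 4] while N(4) has degrees [2, 3, 4]. Repeating this refinement separates all vertices, so the only automorphism is the identity.

{e}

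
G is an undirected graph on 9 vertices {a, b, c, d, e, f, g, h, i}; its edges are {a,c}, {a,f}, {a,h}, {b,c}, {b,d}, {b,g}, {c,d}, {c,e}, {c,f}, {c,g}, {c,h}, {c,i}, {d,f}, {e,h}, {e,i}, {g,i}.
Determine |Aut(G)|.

Vertex c is the unique vertex of degree 8; the remaining 8 vertices each have degree 3 and induce a cycle, so G is the wheel on 9 vertices with hub c. With the hub fixed, the remaining symmetry is that of the rim cycle C_8, giving the dihedral group D_8.

16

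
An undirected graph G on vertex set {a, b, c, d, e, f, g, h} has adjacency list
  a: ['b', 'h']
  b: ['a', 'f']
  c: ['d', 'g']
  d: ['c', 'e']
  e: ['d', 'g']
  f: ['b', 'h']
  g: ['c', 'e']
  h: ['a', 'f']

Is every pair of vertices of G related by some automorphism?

G has two connected components, {a, b, f, h} and {c, d, e, g}; each is 2-regular, so G = C_4 ⊔ C_4. With two isomorphic components, Aut(G) = Aut(C_4) ≀ S_2 = (D_4 × D_4) ⋊ Z_2: permute each cycle by D_4, then optionally swap the two cycles. Order 2·(2·4)² = 128. Under this action every vertex can be carried to every other, so G is vertex-transitive.

Yes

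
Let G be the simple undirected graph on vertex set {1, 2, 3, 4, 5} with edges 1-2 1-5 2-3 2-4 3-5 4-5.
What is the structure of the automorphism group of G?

The vertices split by degree into {2, 5} (degree 3) and {1, 3, 4} (degree 2); every edge runs between the two parts, so G is the complete bipartite graph K_{2,3}. Automorphisms preserve the bipartition setwise (since the parts differ in size) and act as S_2 × S_3 within it; |Aut| = 12.

S_2 × S_3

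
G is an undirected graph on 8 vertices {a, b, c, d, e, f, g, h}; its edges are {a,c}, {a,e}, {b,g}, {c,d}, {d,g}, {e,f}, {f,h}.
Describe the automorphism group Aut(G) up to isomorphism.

Z_2

The degree sequence is [2, 1, 2, 2, 2, 2, 2, 1]; the two degree-1 vertices b and h are the ends of a path, so G = P_8. A path has exactly one nontrivial symmetry — reversal — giving Aut(G) of order 2.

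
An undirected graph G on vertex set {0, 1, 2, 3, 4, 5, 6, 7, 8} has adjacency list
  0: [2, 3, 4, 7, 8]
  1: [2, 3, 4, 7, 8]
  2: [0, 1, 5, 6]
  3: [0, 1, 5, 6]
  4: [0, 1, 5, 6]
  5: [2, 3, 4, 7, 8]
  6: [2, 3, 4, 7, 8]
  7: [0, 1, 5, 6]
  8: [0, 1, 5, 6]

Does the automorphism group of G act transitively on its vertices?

No

Automorphisms preserve degree, but G has vertices of degree 4 and vertices of degree 5; no automorphism maps one to the other, so G is not vertex-transitive.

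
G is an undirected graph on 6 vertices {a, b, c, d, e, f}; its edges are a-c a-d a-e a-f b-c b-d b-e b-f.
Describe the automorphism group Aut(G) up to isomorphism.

S_2 × S_4

The vertices split by degree into {a, b} (degree 4) and {c, d, e, f} (degree 2); every edge runs between the two parts, so G is the complete bipartite graph K_{2,4}. The parts have unequal sizes, so no automorphism swaps them; each part is permuted independently, giving S_2 × S_4 of order 2!·4! = 48.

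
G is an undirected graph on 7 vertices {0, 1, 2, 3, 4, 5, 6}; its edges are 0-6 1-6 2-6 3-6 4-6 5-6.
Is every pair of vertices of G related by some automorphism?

Vertex 6 is the only vertex of degree 6, so every automorphism fixes it; G is not vertex-transitive.

No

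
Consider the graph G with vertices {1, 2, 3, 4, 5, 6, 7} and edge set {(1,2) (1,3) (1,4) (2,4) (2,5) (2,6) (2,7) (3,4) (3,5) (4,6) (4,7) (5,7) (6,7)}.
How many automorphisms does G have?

1

The degree sequence is [3, 5, 3, 5, 3, 3, 4]. Checking the degree-preserving permutations of the vertex set shows that none except the identity preserves every edge, so Aut(G) is trivial.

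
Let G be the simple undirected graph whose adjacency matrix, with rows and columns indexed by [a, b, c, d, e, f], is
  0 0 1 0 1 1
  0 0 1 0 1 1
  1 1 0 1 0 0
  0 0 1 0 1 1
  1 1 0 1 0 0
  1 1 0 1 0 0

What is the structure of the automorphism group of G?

G is 3-regular and bipartite with parts {a, b, d} and {c, e, f} (each part is independent and every cross-pair is an edge), so G = K_{3,3}. Each part can be permuted independently (S_3 × S_3) and the two equal-size parts can also be swapped, giving (S_3 × S_3) ⋊ Z_2 of order 2·(3!)² = 72.

S_3 ≀ Z_2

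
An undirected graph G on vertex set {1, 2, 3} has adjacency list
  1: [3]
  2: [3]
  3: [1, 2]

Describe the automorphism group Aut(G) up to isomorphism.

The degree sequence is [1, 1, 2]; the two degree-1 vertices 1 and 2 are the ends of a path, so G = P_3. A path has exactly one nontrivial symmetry — reversal — giving Aut(G) of order 2.

C_2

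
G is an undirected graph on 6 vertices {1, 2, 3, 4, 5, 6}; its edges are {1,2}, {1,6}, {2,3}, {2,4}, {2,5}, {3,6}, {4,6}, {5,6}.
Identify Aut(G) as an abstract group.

The vertices split by degree into {2, 6} (degree 4) and {1, 3, 4, 5} (degree 2); every edge runs between the two parts, so G is the complete bipartite graph K_{2,4}. Automorphisms preserve the bipartition setwise (since the parts differ in size) and act as S_2 × S_4 within it; |Aut| = 48.

S_2 × S_4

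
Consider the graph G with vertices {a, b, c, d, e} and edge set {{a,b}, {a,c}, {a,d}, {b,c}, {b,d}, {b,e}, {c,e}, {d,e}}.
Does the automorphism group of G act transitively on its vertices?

Vertex b is the only vertex of degree 4, so every automorphism fixes it; G is not vertex-transitive.

No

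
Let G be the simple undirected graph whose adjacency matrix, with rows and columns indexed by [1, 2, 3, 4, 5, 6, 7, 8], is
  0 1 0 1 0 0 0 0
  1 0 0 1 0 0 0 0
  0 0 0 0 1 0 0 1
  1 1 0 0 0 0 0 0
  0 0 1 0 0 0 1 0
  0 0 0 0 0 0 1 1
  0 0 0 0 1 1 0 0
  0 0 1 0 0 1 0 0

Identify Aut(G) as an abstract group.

G has two connected components, {3, 5, 6, 7, 8} and {1, 2, 4}; each is 2-regular, so G = C_5 ⊔ C_3. The components are non-isomorphic (different sizes), so Aut(G) = Aut(C_3) × Aut(C_5) = D_3 × D_5 of order 6·10 = 60.

D_3 × D_5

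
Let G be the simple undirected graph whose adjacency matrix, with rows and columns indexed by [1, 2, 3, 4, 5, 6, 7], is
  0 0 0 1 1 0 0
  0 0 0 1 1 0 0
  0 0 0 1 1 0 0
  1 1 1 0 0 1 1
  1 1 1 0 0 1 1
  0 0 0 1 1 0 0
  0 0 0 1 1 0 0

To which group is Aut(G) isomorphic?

S_2 × S_5

The vertices split by degree into {4, 5} (degree 5) and {1, 2, 3, 6, 7} (degree 2); every edge runs between the two parts, so G is the complete bipartite graph K_{2,5}. The parts have unequal sizes, so no automorphism swaps them; each part is permuted independently, giving S_2 × S_5 of order 2!·5! = 240.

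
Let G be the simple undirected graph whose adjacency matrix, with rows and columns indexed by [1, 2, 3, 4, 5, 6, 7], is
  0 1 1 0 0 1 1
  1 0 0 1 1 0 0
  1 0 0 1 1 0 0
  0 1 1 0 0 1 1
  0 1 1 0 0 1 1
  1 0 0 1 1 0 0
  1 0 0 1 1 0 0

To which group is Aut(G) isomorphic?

S_4 × S_3

The vertices split by degree into {1, 4, 5} (degree 4) and {2, 3, 6, 7} (degree 3); every edge runs between the two parts, so G is the complete bipartite graph K_{3,4}. Automorphisms preserve the bipartition setwise (since the parts differ in size) and act as S_4 × S_3 within it; |Aut| = 144.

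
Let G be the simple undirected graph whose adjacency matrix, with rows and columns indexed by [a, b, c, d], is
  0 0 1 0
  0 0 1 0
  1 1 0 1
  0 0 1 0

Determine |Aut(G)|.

Vertex c has degree 3 and every other vertex has degree 1, so G is the star K_{1,3} with centre c. The 3 leaves are pairwise interchangeable while the centre is fixed, giving Aut(G) = S_3.

6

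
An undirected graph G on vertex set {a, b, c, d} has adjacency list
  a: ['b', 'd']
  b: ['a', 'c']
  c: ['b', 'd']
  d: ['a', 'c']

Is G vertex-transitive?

Yes

G is 2-regular and bipartite on 2^2 = 4 vertices with girth 4; it is the hypercube graph Q_2. The symmetry group of the 2-cube is the hyperoctahedral group B_2 = Z_2 ≀ S_2, of order 2^2·2! = 8. Under this action every vertex can be carried to every other, so G is vertex-transitive.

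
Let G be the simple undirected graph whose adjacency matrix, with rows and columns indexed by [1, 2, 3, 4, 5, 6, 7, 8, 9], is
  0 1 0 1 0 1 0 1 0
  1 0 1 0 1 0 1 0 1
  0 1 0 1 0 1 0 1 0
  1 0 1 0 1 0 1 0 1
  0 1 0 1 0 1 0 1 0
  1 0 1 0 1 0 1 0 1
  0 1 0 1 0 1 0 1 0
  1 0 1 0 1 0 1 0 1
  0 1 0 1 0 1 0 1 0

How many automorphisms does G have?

The vertices split by degree into {2, 4, 6, 8} (degree 5) and {1, 3, 5, 7, 9} (degree 4); every edge runs between the two parts, so G is the complete bipartite graph K_{4,5}. The parts have unequal sizes, so no automorphism swaps them; each part is permuted independently, giving S_4 × S_5 of order 4!·5! = 2880.

2880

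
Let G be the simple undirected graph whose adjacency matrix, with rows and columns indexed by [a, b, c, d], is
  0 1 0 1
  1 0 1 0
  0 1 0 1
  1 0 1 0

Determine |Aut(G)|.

8

G is 2-regular and bipartite on 2^2 = 4 vertices with girth 4; it is the hypercube graph Q_2. The symmetry group of the 2-cube is the hyperoctahedral group B_2 = Z_2 ≀ S_2, of order 2^2·2! = 8.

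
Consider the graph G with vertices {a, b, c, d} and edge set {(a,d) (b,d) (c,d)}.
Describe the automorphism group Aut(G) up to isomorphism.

S_3

Vertex d has degree 3 and every other vertex has degree 1, so G is the star K_{1,3} with centre d. Any automorphism fixes the centre and permutes the 3 leaves freely, so Aut(G) ≅ S_3 of order 3! = 6.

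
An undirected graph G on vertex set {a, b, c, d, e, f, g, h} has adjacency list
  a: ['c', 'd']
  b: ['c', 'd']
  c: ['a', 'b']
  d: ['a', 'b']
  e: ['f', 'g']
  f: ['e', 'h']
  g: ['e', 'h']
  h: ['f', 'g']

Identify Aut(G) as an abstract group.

G has two connected components, {a, b, c, d} and {e, f, g, h}; each is 2-regular, so G = C_4 ⊔ C_4. With two isomorphic components, Aut(G) = Aut(C_4) ≀ S_2 = (D_4 × D_4) ⋊ Z_2: permute each cycle by D_4, then optionally swap the two cycles. Order 2·(2·4)² = 128.

(D_4 × D_4) ⋊ Z_2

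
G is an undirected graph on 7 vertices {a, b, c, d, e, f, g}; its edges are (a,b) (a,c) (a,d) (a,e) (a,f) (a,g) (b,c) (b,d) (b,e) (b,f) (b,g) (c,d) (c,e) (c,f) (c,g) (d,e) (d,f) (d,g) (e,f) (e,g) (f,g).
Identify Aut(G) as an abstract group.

the symmetric group on 7 letters

Every vertex has degree 6, so G is the complete graph K_7. Any permutation of the 7 vertices preserves K_7, so Aut(K_7) = S_7 of order 7! = 5040.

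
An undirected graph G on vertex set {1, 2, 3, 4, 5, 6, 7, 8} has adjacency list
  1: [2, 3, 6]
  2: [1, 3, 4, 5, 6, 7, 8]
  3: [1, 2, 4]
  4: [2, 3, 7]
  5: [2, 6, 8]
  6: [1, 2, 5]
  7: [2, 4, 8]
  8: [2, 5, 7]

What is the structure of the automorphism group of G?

the dihedral group of order 14

Vertex 2 is the unique vertex of degree 7; the remaining 7 vertices each have degree 3 and induce a cycle, so G is the wheel on 8 vertices with hub 2. Every automorphism fixes the hub and acts on the rim 7-cycle, so Aut(G) ≅ Aut(C_7) = D_7 of order 14.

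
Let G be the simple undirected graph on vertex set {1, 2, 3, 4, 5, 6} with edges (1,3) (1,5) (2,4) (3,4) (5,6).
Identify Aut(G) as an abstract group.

The degree sequence is [2, 1, 2, 2, 2, 1]; the two degree-1 vertices 2 and 6 are the ends of a path, so G = P_6. The only nontrivial automorphism of a path is the end-to-end reflection, so Aut(G) ≅ Z_2.

Z_2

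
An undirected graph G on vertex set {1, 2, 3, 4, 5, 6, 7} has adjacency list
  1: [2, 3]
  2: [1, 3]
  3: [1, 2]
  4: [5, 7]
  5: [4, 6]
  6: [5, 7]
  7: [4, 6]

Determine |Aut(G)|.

48

G has two connected components, {4, 5, 6, 7} and {1, 2, 3}; each is 2-regular, so G = C_4 ⊔ C_3. The components are non-isomorphic (different sizes), so Aut(G) = Aut(C_4) × Aut(C_3) = D_4 × D_3 of order 8·6 = 48.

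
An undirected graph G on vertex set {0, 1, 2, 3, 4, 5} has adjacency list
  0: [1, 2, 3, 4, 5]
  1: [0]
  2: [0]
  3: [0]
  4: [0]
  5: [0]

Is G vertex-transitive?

No

Vertex 0 is the only vertex of degree 5, so every automorphism fixes it; G is not vertex-transitive.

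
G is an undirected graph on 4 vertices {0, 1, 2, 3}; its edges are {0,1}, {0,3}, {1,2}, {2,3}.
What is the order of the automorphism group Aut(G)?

Every vertex has degree 2 and the graph is connected, so G is the 4-cycle C_4. C_4 has 4 rotations and 4 reflections, so Aut(C_4) ≅ D_4 of order 8.

8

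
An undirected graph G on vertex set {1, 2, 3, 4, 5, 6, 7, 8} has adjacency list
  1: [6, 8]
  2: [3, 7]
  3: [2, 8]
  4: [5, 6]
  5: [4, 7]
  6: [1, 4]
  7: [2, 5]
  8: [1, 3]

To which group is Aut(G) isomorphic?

G is 2-regular and connected on 8 vertices, i.e. the cycle C_8. C_8 has 8 rotations and 8 reflections, so Aut(C_8) ≅ D_8 of order 16.

the dihedral group of order 16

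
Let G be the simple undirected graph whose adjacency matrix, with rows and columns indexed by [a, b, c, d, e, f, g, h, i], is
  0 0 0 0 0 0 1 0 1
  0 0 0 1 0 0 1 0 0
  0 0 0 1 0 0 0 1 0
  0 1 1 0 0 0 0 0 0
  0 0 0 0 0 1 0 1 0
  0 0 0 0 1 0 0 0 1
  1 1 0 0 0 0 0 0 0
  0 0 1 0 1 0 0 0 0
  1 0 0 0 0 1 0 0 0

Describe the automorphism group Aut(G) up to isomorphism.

G is 2-regular and connected on 9 vertices, i.e. the cycle C_9. C_9 has 9 rotations and 9 reflections, so Aut(C_9) ≅ D_9 of order 18.

the dihedral group of order 18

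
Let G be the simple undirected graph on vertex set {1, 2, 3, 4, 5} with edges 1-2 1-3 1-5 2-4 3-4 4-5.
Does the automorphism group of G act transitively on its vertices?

Automorphisms preserve degree, but G has vertices of degree 2 and vertices of degree 3; no automorphism maps one to the other, so G is not vertex-transitive.

No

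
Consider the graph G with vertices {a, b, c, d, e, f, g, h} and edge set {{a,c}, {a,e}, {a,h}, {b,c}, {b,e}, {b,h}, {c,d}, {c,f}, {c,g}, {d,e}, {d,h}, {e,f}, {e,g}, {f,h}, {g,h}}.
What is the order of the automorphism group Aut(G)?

720

The vertices split by degree into {c, e, h} (degree 5) and {a, b, d, f, g} (degree 3); every edge runs between the two parts, so G is the complete bipartite graph K_{3,5}. The parts have unequal sizes, so no automorphism swaps them; each part is permuted independently, giving S_3 × S_5 of order 3!·5! = 720.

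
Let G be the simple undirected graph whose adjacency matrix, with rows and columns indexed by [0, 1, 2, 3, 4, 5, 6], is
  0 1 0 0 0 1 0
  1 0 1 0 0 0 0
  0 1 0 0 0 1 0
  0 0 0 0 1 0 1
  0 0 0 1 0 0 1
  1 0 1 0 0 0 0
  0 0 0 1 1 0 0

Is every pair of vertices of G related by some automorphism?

G has two connected components, {0, 1, 2, 5} and {3, 4, 6}; each is 2-regular, so G = C_4 ⊔ C_3. The orbit of 0 under Aut(G) is {0, 1, 2, 5}, which does not contain 3, so G is not vertex-transitive.

No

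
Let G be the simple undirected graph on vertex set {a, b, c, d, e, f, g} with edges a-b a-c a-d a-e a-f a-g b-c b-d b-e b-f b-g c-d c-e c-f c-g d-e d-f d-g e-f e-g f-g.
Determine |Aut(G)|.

5040

Every vertex has degree 6, so G is the complete graph K_7. Any permutation of the 7 vertices preserves K_7, so Aut(K_7) = S_7 of order 7! = 5040.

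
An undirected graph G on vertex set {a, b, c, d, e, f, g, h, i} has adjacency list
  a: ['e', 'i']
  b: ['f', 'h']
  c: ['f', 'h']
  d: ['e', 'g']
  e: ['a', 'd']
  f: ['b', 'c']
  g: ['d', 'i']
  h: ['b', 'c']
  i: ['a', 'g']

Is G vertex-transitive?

G has two connected components, {a, d, e, g, i} and {b, c, f, h}; each is 2-regular, so G = C_5 ⊔ C_4. The orbit of a under Aut(G) is {a, d, e, g, i}, which does not contain b, so G is not vertex-transitive.

No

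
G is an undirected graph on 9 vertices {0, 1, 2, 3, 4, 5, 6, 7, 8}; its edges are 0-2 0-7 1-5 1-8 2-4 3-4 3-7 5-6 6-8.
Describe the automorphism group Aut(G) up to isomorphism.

G has two connected components, {0, 2, 3, 4, 7} and {1, 5, 6, 8}; each is 2-regular, so G = C_5 ⊔ C_4. The components are non-isomorphic (different sizes), so Aut(G) = Aut(C_4) × Aut(C_5) = D_4 × D_5 of order 8·10 = 80.

D_4 × D_5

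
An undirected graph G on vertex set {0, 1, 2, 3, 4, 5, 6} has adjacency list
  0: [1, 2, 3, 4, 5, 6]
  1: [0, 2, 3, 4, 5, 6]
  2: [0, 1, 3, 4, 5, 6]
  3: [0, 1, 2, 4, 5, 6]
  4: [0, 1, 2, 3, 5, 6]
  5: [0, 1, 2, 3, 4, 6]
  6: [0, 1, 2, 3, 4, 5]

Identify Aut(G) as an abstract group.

the symmetric group on 7 letters

All 7 vertices are pairwise adjacent: G = K_7. Any permutation of the 7 vertices preserves K_7, so Aut(K_7) = S_7 of order 7! = 5040.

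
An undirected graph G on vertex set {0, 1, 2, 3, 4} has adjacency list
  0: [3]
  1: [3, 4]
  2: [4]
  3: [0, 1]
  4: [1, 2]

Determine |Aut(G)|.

2

The degree sequence is [1, 2, 1, 2, 2]; the two degree-1 vertices 0 and 2 are the ends of a path, so G = P_5. A path has exactly one nontrivial symmetry — reversal — giving Aut(G) of order 2.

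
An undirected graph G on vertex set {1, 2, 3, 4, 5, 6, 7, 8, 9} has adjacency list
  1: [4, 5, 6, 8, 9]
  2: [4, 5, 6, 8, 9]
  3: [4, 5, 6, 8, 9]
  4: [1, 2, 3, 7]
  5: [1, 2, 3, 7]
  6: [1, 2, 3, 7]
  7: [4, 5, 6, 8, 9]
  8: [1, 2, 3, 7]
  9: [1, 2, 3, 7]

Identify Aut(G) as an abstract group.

S_5 × S_4

The vertices split by degree into {1, 2, 3, 7} (degree 5) and {4, 5, 6, 8, 9} (degree 4); every edge runs between the two parts, so G is the complete bipartite graph K_{4,5}. Automorphisms preserve the bipartition setwise (since the parts differ in size) and act as S_5 × S_4 within it; |Aut| = 2880.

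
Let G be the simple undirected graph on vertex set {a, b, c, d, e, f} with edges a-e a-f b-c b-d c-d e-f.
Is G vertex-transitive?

G has two connected components, {a, e, f} and {b, c, d}; each is 2-regular, so G = C_3 ⊔ C_3. With two isomorphic components, Aut(G) = Aut(C_3) ≀ S_2 = (D_3 × D_3) ⋊ Z_2: permute each cycle by D_3, then optionally swap the two cycles. Order 2·(2·3)² = 72. Under this action every vertex can be carried to every other, so G is vertex-transitive.

Yes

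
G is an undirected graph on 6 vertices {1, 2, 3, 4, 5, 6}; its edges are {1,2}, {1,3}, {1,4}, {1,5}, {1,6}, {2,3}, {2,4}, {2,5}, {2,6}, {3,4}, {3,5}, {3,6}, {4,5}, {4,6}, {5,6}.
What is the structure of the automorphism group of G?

All 6 vertices are pairwise adjacent: G = K_6. Every bijection on the vertex set is an automorphism of K_6; hence Aut(K_6) ≅ S_6, order 720.

the symmetric group on 6 letters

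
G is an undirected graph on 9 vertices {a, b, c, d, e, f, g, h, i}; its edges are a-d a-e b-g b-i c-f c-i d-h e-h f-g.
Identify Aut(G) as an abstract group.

D_4 × D_5

G has two connected components, {b, c, f, g, i} and {a, d, e, h}; each is 2-regular, so G = C_5 ⊔ C_4. The components are non-isomorphic (different sizes), so Aut(G) = Aut(C_4) × Aut(C_5) = D_4 × D_5 of order 8·10 = 80.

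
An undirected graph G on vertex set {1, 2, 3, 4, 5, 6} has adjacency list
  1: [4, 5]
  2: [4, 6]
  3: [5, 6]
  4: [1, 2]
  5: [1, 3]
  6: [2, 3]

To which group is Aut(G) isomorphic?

Every vertex has degree 2 and the graph is connected, so G is the 6-cycle C_6. The automorphisms of the 6-cycle are exactly the symmetries of a regular 6-gon: the dihedral group D_6, |D_6| = 12.

D_6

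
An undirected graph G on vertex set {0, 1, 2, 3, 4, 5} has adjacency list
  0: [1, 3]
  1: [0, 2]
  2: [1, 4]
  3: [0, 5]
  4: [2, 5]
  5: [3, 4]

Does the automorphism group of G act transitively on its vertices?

Every vertex has degree 2 and the graph is connected, so G is the 6-cycle C_6. The automorphisms of the 6-cycle are exactly the symmetries of a regular 6-gon: the dihedral group D_6, |D_6| = 12. Under this action every vertex can be carried to every other, so G is vertex-transitive.

Yes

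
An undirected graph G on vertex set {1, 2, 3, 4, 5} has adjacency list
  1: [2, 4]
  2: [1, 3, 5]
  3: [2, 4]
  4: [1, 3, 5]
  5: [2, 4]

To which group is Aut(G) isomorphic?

S_3 × S_2

The vertices split by degree into {2, 4} (degree 3) and {1, 3, 5} (degree 2); every edge runs between the two parts, so G is the complete bipartite graph K_{2,3}. Automorphisms preserve the bipartition setwise (since the parts differ in size) and act as S_3 × S_2 within it; |Aut| = 12.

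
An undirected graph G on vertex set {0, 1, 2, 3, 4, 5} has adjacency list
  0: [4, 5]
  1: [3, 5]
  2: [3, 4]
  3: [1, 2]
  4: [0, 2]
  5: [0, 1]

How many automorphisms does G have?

12

G is 2-regular and connected on 6 vertices, i.e. the cycle C_6. C_6 has 6 rotations and 6 reflections, so Aut(C_6) ≅ D_6 of order 12.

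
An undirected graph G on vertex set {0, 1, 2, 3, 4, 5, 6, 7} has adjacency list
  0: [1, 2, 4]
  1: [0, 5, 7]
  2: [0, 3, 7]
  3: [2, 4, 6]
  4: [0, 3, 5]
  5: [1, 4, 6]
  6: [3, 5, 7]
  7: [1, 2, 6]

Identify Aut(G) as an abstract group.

G is 3-regular and bipartite on 2^3 = 8 vertices with girth 4; it is the hypercube graph Q_3. The symmetry group of the 3-cube is the hyperoctahedral group B_3 = Z_2 ≀ S_3, of order 2^3·3! = 48.

Z_2^3 ⋊ S_3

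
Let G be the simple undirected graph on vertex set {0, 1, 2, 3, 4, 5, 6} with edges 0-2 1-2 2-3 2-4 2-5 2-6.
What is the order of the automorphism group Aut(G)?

Vertex 2 has degree 6 and every other vertex has degree 1, so G is the star K_{1,6} with centre 2. Any automorphism fixes the centre and permutes the 6 leaves freely, so Aut(G) ≅ S_6 of order 6! = 720.

720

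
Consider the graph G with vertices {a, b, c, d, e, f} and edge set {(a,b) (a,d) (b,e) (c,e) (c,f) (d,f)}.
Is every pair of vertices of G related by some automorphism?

Yes

G is 2-regular and connected on 6 vertices, i.e. the cycle C_6. The automorphisms of the 6-cycle are exactly the symmetries of a regular 6-gon: the dihedral group D_6, |D_6| = 12. Under this action every vertex can be carried to every other, so G is vertex-transitive.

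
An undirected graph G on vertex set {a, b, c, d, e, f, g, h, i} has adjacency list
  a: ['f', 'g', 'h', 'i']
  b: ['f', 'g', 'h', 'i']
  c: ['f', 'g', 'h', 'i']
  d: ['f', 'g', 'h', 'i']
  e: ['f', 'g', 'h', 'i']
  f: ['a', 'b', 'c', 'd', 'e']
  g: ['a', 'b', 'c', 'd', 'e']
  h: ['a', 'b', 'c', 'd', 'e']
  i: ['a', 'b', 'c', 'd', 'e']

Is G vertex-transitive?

Automorphisms preserve degree, but G has vertices of degree 4 and vertices of degree 5; no automorphism maps one to the other, so G is not vertex-transitive.

No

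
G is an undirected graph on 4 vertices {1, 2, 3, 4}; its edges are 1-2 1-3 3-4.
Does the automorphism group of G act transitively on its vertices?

No

Automorphisms preserve degree, but G has vertices of degree 1 and vertices of degree 2; no automorphism maps one to the other, so G is not vertex-transitive.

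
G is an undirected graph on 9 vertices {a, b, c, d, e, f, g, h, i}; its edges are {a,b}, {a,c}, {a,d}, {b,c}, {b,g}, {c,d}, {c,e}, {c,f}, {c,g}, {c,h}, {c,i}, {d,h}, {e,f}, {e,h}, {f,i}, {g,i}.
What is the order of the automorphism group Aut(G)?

16

Vertex c is the unique vertex of degree 8; the remaining 8 vertices each have degree 3 and induce a cycle, so G is the wheel on 9 vertices with hub c. With the hub fixed, the remaining symmetry is that of the rim cycle C_8, giving the dihedral group D_8.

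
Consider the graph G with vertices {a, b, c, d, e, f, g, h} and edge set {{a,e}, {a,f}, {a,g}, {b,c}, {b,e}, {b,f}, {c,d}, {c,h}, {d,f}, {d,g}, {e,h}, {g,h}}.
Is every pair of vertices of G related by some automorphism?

G is 3-regular and bipartite on 2^3 = 8 vertices with girth 4; it is the hypercube graph Q_3. Aut(Q_3) consists of the signed permutations of the 3 coordinate axes: 3! permutations times 2^3 sign flips, so |Aut| = 2^3·3! = 48. Under this action every vertex can be carried to every other, so G is vertex-transitive.

Yes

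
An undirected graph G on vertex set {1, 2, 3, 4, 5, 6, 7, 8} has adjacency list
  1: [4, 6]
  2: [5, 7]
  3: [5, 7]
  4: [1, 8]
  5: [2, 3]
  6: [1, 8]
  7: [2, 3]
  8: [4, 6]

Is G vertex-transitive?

Yes

G has two connected components, {1, 4, 6, 8} and {2, 3, 5, 7}; each is 2-regular, so G = C_4 ⊔ C_4. Aut of a disjoint union of two copies of C_4 is the wreath product D_4 ≀ Z_2, of order 2·8² = 128. Under this action every vertex can be carried to every other, so G is vertex-transitive.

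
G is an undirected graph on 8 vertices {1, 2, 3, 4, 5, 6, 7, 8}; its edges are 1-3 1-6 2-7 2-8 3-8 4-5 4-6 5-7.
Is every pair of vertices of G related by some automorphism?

G is 2-regular and connected on 8 vertices, i.e. the cycle C_8. The automorphisms of the 8-cycle are exactly the symmetries of a regular 8-gon: the dihedral group D_8, |D_8| = 16. This group acts transitively on the 8 vertices.

Yes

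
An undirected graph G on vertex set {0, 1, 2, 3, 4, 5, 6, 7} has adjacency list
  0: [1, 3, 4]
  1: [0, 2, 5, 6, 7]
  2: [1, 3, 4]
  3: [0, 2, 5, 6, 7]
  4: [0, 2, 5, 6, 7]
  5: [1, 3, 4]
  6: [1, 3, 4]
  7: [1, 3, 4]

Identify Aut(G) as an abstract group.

S_5 × S_3

The vertices split by degree into {1, 3, 4} (degree 5) and {0, 2, 5, 6, 7} (degree 3); every edge runs between the two parts, so G is the complete bipartite graph K_{3,5}. The parts have unequal sizes, so no automorphism swaps them; each part is permuted independently, giving S_5 × S_3 of order 5!·3! = 720.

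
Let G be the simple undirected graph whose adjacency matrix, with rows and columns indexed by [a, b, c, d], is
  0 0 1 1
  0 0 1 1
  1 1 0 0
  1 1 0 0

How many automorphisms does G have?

8

G is 2-regular and connected on 4 vertices, i.e. the cycle C_4. C_4 has 4 rotations and 4 reflections, so Aut(C_4) ≅ D_4 of order 8.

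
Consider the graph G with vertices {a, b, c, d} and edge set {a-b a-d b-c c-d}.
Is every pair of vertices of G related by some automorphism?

Yes

Every vertex has degree 2 and the graph is connected, so G is the 4-cycle C_4. The automorphisms of the 4-cycle are exactly the symmetries of a regular 4-gon: the dihedral group D_4, |D_4| = 8. This group acts transitively on the 4 vertices.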